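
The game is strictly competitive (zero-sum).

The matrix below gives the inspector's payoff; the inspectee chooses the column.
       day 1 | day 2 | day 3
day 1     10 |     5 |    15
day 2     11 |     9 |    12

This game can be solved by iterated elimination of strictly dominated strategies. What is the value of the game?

9

Column day 1 is strictly dominated by day 2 for the inspectee (5<10, 9<11); eliminate day 1.
Column day 3 is strictly dominated by day 2 for the inspectee (5<15, 9<12); eliminate day 3.
Row day 1 is strictly dominated by row day 2 (9>5); eliminate day 1.
Only (day 2, day 2) remains, with payoff 9.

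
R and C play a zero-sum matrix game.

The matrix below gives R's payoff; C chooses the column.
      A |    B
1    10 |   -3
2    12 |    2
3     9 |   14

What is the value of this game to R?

Row 1 is strictly dominated by row 2, so R never plays it.
The remaining 2×2 game on (2, 3) × (A, B) has no saddle point. Let R play 2 with probability p; indifference gives 12p + 9(1−p) = 2p + 14(1−p), so p = 1/3.
Similarly C's optimal q on A is 4/5, and the value is 12·(4/5) + (2)·(1/5) = 10.

10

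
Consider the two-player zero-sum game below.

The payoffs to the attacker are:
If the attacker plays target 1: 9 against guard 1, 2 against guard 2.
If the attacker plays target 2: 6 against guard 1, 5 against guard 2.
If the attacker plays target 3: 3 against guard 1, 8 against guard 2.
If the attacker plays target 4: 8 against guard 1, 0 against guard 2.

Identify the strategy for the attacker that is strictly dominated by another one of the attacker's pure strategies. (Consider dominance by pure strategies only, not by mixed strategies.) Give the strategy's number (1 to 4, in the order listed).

4

Compare target 4 with target 1: 9 > 8, 2 > 0.
So target 1 strictly dominates target 4 for the attacker; target 4 is strictly dominated.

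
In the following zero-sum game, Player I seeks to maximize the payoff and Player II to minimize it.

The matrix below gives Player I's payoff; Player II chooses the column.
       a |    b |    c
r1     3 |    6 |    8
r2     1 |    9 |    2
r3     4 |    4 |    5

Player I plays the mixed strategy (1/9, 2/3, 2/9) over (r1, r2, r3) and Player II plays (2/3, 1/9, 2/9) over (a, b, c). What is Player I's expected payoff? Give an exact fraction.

Against (2/3, 1/9, 2/9), each row's expected payoff is r1: 40/9; r2: 19/9; r3: 38/9.
Taking the (1/9, 2/3, 2/9)-weighted average: (1/9)·(40/9) + (2/3)·(19/9) + (2/9)·(38/9) = 230/81.

230/81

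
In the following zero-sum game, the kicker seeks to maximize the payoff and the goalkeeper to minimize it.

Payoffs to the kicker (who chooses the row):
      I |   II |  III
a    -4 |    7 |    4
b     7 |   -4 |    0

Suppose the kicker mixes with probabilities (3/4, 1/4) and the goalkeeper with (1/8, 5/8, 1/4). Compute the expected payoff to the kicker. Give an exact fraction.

13/4

Against (1/8, 5/8, 1/4), each row's expected payoff is a: 39/8; b: -13/8.
Taking the (3/4, 1/4)-weighted average: (3/4)·(39/8) + (1/4)·(-13/8) = 13/4.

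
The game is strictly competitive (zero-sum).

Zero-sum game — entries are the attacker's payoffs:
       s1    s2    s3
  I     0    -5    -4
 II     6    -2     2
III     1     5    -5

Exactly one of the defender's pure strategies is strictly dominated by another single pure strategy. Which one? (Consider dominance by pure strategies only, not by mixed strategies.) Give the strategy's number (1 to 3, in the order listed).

The defender prefers columns that give the attacker less. Compare s1 with s3: -4 < 0, 2 < 6, -5 < 1.
So s3 strictly dominates s1 for the defender; s1 is strictly dominated.

1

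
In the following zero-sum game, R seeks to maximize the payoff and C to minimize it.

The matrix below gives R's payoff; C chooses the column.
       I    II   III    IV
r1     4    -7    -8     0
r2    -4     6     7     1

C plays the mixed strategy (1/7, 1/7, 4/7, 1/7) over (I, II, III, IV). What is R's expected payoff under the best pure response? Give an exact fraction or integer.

r1: (4)·(1/7) + (-7)·(1/7) + (-8)·(4/7) + (0)·(1/7) = -5.
r2: (-4)·(1/7) + (6)·(1/7) + (7)·(4/7) + (1)·(1/7) = 31/7.
The best pure response is r2 with expected payoff 31/7.

31/7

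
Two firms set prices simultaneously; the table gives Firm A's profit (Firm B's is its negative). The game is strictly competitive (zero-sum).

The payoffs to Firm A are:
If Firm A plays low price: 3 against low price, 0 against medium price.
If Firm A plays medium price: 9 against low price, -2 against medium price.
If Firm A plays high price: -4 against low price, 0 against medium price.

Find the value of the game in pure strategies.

0

Row minima: 0, -2, -4 → Firm A's maximin is 0.
Column maxima: 9, 0 → Firm B's minimax is 0.
They coincide at (low price, medium price), so the value is 0.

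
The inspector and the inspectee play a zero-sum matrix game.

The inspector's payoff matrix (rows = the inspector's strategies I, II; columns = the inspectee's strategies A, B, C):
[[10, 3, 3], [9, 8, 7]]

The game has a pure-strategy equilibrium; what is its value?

7

Row minima: 3, 7 → the inspector's maximin is 7.
Column maxima: 10, 8, 7 → the inspectee's minimax is 7.
They coincide at (II, C), so the value is 7.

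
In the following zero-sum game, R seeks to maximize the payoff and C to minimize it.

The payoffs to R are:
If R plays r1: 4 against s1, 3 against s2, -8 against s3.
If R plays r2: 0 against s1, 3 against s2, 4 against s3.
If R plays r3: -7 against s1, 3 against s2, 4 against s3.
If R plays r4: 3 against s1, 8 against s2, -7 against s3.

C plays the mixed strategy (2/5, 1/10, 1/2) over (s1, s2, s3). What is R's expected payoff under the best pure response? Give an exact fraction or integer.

23/10

r1: (4)·(2/5) + (3)·(1/10) + (-8)·(1/2) = -21/10.
r2: (0)·(2/5) + (3)·(1/10) + (4)·(1/2) = 23/10.
r3: (-7)·(2/5) + (3)·(1/10) + (4)·(1/2) = -1/2.
r4: (3)·(2/5) + (8)·(1/10) + (-7)·(1/2) = -3/2.
The best pure response is r2 with expected payoff 23/10.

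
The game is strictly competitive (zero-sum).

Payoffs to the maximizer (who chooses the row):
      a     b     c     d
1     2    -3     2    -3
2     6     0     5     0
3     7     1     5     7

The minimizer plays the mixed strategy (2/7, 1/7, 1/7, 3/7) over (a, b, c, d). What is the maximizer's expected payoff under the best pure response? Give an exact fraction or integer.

41/7

1: (2)·(2/7) + (-3)·(1/7) + (2)·(1/7) + (-3)·(3/7) = -6/7.
2: (6)·(2/7) + (0)·(1/7) + (5)·(1/7) + (0)·(3/7) = 17/7.
3: (7)·(2/7) + (1)·(1/7) + (5)·(1/7) + (7)·(3/7) = 41/7.
The best pure response is 3 with expected payoff 41/7.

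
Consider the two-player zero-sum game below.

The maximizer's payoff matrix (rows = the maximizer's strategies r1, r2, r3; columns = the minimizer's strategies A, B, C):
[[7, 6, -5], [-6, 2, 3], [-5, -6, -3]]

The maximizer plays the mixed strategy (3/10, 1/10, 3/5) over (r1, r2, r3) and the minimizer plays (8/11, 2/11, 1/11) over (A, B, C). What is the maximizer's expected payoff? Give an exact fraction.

-91/55

Against (8/11, 2/11, 1/11), each row's expected payoff is r1: 63/11; r2: -41/11; r3: -5.
Taking the (3/10, 1/10, 3/5)-weighted average: (3/10)·(63/11) + (1/10)·(-41/11) + (3/5)·(-5) = -91/55.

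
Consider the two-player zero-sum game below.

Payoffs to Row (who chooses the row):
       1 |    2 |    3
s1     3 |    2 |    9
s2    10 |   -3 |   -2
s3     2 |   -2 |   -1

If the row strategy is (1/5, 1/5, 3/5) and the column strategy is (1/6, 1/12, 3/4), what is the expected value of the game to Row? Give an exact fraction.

67/60

Against (1/6, 1/12, 3/4), each row's expected payoff is s1: 89/12; s2: -1/12; s3: -7/12.
Taking the (1/5, 1/5, 3/5)-weighted average: (1/5)·(89/12) + (1/5)·(-1/12) + (3/5)·(-7/12) = 67/60.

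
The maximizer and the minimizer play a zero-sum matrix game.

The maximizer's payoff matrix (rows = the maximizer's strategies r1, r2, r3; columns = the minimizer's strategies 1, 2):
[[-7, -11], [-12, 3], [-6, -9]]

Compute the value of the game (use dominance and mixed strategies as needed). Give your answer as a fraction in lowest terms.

Row r1 is strictly dominated by row r3, so the maximizer never plays it.
The remaining 2×2 game on (r2, r3) × (1, 2) has no saddle point. Let the maximizer play r2 with probability p; indifference gives −12p − 6(1−p) = 3p − 9(1−p), so p = 1/6.
Similarly the minimizer's optimal q on 1 is 2/3, and the value is -12·(2/3) + (3)·(1/3) = -7.

-7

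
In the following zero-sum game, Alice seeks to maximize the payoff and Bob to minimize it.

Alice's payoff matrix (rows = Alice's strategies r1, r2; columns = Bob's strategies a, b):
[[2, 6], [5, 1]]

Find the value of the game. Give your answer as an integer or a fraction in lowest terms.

7/2

Row minima are 2 and 1, so Alice's maximin is 2; column maxima are 5 and 6, so Bob's minimax is 5. These differ, so the equilibrium is in mixed strategies.
Let Alice play r1 with probability p. Bob is indifferent when 2p + 5(1−p) = 6p + (1−p), giving p = 1/2.
Let Bob play a with probability q. Alice is indifferent when 2q + 6(1−q) = 5q + (1−q), giving q = 5/8.
The value is 2·(5/8) + (6)·(3/8) = 7/2.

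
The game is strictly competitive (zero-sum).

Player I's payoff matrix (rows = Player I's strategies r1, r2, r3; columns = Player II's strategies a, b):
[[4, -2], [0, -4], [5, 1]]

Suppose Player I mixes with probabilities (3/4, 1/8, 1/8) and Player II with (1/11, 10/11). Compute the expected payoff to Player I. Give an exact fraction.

-11/8

Against (1/11, 10/11), each row's expected payoff is r1: -16/11; r2: -40/11; r3: 15/11.
Taking the (3/4, 1/8, 1/8)-weighted average: (3/4)·(-16/11) + (1/8)·(-40/11) + (1/8)·(15/11) = -11/8.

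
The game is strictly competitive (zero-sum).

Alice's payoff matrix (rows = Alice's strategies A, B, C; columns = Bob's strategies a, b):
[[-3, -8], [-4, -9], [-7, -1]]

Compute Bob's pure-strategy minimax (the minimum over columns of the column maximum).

The worst case (largest entry) in each column is a: -3, b: -1.
The best (smallest) of these is -3.

-3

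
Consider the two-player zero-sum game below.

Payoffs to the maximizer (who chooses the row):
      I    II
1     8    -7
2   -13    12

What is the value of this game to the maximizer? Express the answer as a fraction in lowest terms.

1/8

Row minima are -7 and -13, so the maximizer's maximin is -7; column maxima are 8 and 12, so the minimizer's minimax is 8. These differ, so the equilibrium is in mixed strategies.
Let the maximizer play 1 with probability p. The minimizer is indifferent when 8p − 13(1−p) = −7p + 12(1−p), giving p = 5/8.
Let the minimizer play I with probability q. The maximizer is indifferent when 8q − 7(1−q) = −13q + 12(1−q), giving q = 19/40.
The value is 8·(19/40) + (-7)·(21/40) = 1/8.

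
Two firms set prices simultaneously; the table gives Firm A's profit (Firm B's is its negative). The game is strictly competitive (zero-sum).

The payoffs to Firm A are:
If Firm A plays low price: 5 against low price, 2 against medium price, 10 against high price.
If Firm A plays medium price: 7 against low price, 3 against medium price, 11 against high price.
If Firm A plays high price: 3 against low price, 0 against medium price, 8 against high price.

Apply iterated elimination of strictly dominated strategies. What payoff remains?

3

Column low price is strictly dominated by medium price for Firm B (2<5, 3<7, 0<3); eliminate low price.
Row low price is strictly dominated by row medium price (3>2, 11>10); eliminate low price.
Column high price is strictly dominated by medium price for Firm B (3<11, 0<8); eliminate high price.
Row high price is strictly dominated by row medium price (3>0); eliminate high price.
Only (medium price, medium price) remains, with payoff 3.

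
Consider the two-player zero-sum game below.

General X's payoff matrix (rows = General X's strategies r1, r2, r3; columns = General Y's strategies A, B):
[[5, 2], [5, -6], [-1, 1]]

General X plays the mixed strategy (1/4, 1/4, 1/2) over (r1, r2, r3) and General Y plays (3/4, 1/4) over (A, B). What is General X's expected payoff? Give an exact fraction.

Against (3/4, 1/4), each row's expected payoff is r1: 17/4; r2: 9/4; r3: -1/2.
Taking the (1/4, 1/4, 1/2)-weighted average: (1/4)·(17/4) + (1/4)·(9/4) + (1/2)·(-1/2) = 11/8.

11/8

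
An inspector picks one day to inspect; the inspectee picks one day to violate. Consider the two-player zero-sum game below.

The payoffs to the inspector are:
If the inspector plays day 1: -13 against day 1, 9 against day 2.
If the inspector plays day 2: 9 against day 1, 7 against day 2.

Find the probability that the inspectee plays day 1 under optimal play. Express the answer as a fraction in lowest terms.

Row minima are -13 and 7, so the inspector's maximin is 7; column maxima are 9 and 9, so the inspectee's minimax is 9. These differ, so the equilibrium is in mixed strategies.
Let the inspectee play day 1 with probability q. The inspector is indifferent when −13q + 9(1−q) = 9q + 7(1−q), giving q = 1/12.

1/12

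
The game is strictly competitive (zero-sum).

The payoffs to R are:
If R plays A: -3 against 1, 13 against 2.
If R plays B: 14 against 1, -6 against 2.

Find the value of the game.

Row minima are -3 and -6, so R's maximin is -3; column maxima are 14 and 13, so C's minimax is 13. These differ, so the equilibrium is in mixed strategies.
Let R play A with probability p. C is indifferent when −3p + 14(1−p) = 13p − 6(1−p), giving p = 5/9.
Let C play 1 with probability q. R is indifferent when −3q + 13(1−q) = 14q − 6(1−q), giving q = 19/36.
The value is -3·(19/36) + (13)·(17/36) = 41/9.

41/9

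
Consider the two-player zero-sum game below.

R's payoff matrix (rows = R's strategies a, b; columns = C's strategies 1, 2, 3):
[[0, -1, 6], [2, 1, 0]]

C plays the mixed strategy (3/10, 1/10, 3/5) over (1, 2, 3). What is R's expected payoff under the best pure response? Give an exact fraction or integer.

a: (0)·(3/10) + (-1)·(1/10) + (6)·(3/5) = 7/2.
b: (2)·(3/10) + (1)·(1/10) + (0)·(3/5) = 7/10.
The best pure response is a with expected payoff 7/2.

7/2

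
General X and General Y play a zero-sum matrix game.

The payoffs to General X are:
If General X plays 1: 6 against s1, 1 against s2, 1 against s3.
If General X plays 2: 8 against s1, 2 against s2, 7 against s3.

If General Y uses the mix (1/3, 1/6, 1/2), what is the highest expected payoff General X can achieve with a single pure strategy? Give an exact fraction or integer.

13/2

1: (6)·(1/3) + (1)·(1/6) + (1)·(1/2) = 8/3.
2: (8)·(1/3) + (2)·(1/6) + (7)·(1/2) = 13/2.
The best pure response is 2 with expected payoff 13/2.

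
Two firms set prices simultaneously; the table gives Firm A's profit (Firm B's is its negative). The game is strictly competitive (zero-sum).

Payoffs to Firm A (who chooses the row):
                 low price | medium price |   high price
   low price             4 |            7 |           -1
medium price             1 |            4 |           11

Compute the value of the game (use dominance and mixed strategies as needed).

Column medium price is strictly dominated by low price for Firm B (it gives Firm A more in every row).
The remaining 2×2 game on (low price, medium price) × (low price, high price) has no saddle point. Let Firm A play low price with probability p; indifference gives 4p + (1−p) = −p + 11(1−p), so p = 2/3.
Similarly Firm B's optimal q on low price is 4/5, and the value is 4·(4/5) + (-1)·(1/5) = 3.

3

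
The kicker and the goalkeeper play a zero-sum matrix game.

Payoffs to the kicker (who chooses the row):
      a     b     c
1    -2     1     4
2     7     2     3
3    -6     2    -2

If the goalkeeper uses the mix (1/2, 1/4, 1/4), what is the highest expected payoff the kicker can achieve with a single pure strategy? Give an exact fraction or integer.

19/4

1: (-2)·(1/2) + (1)·(1/4) + (4)·(1/4) = 1/4.
2: (7)·(1/2) + (2)·(1/4) + (3)·(1/4) = 19/4.
3: (-6)·(1/2) + (2)·(1/4) + (-2)·(1/4) = -3.
The best pure response is 2 with expected payoff 19/4.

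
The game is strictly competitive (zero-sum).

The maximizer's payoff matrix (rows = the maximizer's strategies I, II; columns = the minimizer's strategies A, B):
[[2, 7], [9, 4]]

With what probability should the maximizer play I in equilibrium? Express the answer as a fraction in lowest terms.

Row minima are 2 and 4, so the maximizer's maximin is 4; column maxima are 9 and 7, so the minimizer's minimax is 7. These differ, so the equilibrium is in mixed strategies.
Let the maximizer play I with probability p. The minimizer is indifferent when 2p + 9(1−p) = 7p + 4(1−p), giving p = 1/2.

1/2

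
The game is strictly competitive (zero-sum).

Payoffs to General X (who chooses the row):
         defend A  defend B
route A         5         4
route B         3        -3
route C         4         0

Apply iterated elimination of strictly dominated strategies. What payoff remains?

4

Column defend A is strictly dominated by defend B for General Y (4<5, -3<3, 0<4); eliminate defend A.
Row route B is strictly dominated by row route A (4>-3); eliminate route B.
Row route C is strictly dominated by row route A (4>0); eliminate route C.
Only (route A, defend B) remains, with payoff 4.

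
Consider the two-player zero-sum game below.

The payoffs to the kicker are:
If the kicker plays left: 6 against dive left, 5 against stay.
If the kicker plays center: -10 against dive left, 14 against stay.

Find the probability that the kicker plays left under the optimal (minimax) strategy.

24/25

Row minima are 5 and -10, so the kicker's maximin is 5; column maxima are 6 and 14, so the goalkeeper's minimax is 6. These differ, so the equilibrium is in mixed strategies.
Let the kicker play left with probability p. The goalkeeper is indifferent when 6p − 10(1−p) = 5p + 14(1−p), giving p = 24/25.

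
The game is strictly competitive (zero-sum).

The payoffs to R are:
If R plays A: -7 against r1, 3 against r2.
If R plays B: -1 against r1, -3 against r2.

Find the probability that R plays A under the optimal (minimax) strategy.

1/6

Row minima are -7 and -3, so R's maximin is -3; column maxima are -1 and 3, so C's minimax is -1. These differ, so the equilibrium is in mixed strategies.
Let R play A with probability p. C is indifferent when −7p − (1−p) = 3p − 3(1−p), giving p = 1/6.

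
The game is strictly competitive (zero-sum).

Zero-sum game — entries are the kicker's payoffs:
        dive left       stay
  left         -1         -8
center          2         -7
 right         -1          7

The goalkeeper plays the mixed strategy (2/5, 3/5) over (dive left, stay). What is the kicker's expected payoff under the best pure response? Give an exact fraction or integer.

left: (-1)·(2/5) + (-8)·(3/5) = -26/5.
center: (2)·(2/5) + (-7)·(3/5) = -17/5.
right: (-1)·(2/5) + (7)·(3/5) = 19/5.
The best pure response is right with expected payoff 19/5.

19/5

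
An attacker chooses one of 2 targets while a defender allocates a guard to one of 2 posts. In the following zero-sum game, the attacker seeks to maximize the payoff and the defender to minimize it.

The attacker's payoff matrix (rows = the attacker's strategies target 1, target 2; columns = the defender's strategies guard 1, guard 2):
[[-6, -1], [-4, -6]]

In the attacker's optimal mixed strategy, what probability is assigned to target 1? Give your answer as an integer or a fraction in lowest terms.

Row minima are -6 and -6, so the attacker's maximin is -6; column maxima are -4 and -1, so the defender's minimax is -4. These differ, so the equilibrium is in mixed strategies.
Let the attacker play target 1 with probability p. The defender is indifferent when −6p − 4(1−p) = −p − 6(1−p), giving p = 2/7.

2/7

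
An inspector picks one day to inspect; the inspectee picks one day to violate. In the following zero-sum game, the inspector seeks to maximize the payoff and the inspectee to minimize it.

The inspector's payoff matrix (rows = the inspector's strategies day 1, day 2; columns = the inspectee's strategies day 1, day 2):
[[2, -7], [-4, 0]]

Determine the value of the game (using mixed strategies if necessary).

Row minima are -7 and -4, so the inspector's maximin is -4; column maxima are 2 and 0, so the inspectee's minimax is 0. These differ, so the equilibrium is in mixed strategies.
Let the inspector play day 1 with probability p. The inspectee is indifferent when 2p − 4(1−p) = −7p, giving p = 4/13.
Let the inspectee play day 1 with probability q. The inspector is indifferent when 2q − 7(1−q) = −4q, giving q = 7/13.
The value is 2·(7/13) + (-7)·(6/13) = -28/13.

-28/13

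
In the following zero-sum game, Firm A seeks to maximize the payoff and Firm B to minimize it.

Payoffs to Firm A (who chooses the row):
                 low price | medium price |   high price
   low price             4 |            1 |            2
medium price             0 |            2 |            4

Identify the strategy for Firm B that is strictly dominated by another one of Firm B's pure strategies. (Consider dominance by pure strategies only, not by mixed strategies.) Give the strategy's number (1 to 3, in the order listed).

Firm B prefers columns that give Firm A less. Compare high price with medium price: 1 < 2, 2 < 4.
So medium price strictly dominates high price for Firm B; high price is strictly dominated.

3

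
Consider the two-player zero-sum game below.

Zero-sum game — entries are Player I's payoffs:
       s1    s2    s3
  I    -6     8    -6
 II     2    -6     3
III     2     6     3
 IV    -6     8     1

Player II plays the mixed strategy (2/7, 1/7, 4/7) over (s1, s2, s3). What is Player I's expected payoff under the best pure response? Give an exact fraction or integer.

22/7

I: (-6)·(2/7) + (8)·(1/7) + (-6)·(4/7) = -4.
II: (2)·(2/7) + (-6)·(1/7) + (3)·(4/7) = 10/7.
III: (2)·(2/7) + (6)·(1/7) + (3)·(4/7) = 22/7.
IV: (-6)·(2/7) + (8)·(1/7) + (1)·(4/7) = 0.
The best pure response is III with expected payoff 22/7.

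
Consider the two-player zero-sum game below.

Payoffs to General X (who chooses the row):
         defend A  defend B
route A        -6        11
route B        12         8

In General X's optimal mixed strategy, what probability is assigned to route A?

4/21

Row minima are -6 and 8, so General X's maximin is 8; column maxima are 12 and 11, so General Y's minimax is 11. These differ, so the equilibrium is in mixed strategies.
Let General X play route A with probability p. General Y is indifferent when −6p + 12(1−p) = 11p + 8(1−p), giving p = 4/21.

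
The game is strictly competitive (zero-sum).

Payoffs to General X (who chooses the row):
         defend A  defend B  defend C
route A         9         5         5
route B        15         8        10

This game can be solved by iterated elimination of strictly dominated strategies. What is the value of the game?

8

Column defend A is strictly dominated by defend B for General Y (5<9, 8<15); eliminate defend A.
Row route A is strictly dominated by row route B (8>5, 10>5); eliminate route A.
Column defend C is strictly dominated by defend B for General Y (8<10); eliminate defend C.
Only (route B, defend B) remains, with payoff 8.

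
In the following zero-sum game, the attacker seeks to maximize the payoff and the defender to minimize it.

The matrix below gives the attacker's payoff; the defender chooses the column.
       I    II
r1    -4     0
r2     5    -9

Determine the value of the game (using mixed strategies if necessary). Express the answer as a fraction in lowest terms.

-2

Row minima are -4 and -9, so the attacker's maximin is -4; column maxima are 5 and 0, so the defender's minimax is 0. These differ, so the equilibrium is in mixed strategies.
Let the attacker play r1 with probability p. The defender is indifferent when −4p + 5(1−p) = −9(1−p), giving p = 7/9.
Let the defender play I with probability q. The attacker is indifferent when −4q = 5q − 9(1−q), giving q = 1/2.
The value is -4·(1/2) + (0)·(1/2) = -2.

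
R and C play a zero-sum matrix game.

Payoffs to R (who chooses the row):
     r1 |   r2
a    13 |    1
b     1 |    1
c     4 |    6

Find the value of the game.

Row b is strictly dominated by row c, so R never plays it.
The remaining 2×2 game on (a, c) × (r1, r2) has no saddle point. Let R play a with probability p; indifference gives 13p + 4(1−p) = p + 6(1−p), so p = 1/7.
Similarly C's optimal q on r1 is 5/14, and the value is 13·(5/14) + (1)·(9/14) = 37/7.

37/7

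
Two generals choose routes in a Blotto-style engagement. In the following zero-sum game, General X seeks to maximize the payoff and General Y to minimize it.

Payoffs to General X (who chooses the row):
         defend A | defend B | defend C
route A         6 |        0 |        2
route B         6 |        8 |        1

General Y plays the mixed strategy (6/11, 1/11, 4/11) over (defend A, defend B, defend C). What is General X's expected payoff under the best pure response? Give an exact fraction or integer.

route A: (6)·(6/11) + (0)·(1/11) + (2)·(4/11) = 4.
route B: (6)·(6/11) + (8)·(1/11) + (1)·(4/11) = 48/11.
The best pure response is route B with expected payoff 48/11.

48/11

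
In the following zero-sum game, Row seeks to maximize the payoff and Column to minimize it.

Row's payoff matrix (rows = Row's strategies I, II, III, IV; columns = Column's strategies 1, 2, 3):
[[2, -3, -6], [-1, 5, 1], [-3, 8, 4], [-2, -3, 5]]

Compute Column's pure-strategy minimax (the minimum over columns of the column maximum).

2

The worst case (largest entry) in each column is 1: 2, 2: 8, 3: 5.
The best (smallest) of these is 2.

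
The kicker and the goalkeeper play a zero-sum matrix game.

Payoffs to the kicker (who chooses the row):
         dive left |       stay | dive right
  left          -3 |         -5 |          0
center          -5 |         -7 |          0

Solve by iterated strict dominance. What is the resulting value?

-5

Column dive right is strictly dominated by dive left for the goalkeeper (-3<0, -5<0); eliminate dive right.
Column dive left is strictly dominated by stay for the goalkeeper (-5<-3, -7<-5); eliminate dive left.
Row center is strictly dominated by row left (-5>-7); eliminate center.
Only (left, stay) remains, with payoff -5.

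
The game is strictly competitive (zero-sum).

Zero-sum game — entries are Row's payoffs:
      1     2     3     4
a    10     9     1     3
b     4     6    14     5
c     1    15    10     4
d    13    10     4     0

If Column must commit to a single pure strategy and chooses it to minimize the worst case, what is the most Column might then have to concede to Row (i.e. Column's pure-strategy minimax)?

The worst case (largest entry) in each column is 1: 13, 2: 15, 3: 14, 4: 5.
The best (smallest) of these is 5.

5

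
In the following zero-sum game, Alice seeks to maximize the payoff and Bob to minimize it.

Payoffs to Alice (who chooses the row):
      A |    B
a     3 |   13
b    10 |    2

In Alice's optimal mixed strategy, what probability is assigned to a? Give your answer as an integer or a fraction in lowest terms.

4/9

Row minima are 3 and 2, so Alice's maximin is 3; column maxima are 10 and 13, so Bob's minimax is 10. These differ, so the equilibrium is in mixed strategies.
Let Alice play a with probability p. Bob is indifferent when 3p + 10(1−p) = 13p + 2(1−p), giving p = 4/9.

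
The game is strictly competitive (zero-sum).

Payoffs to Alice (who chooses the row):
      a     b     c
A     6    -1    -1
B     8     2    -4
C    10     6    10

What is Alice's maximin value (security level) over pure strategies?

6

The worst-case payoff for each row is A: -1, B: -4, C: 6.
The best of these is 6.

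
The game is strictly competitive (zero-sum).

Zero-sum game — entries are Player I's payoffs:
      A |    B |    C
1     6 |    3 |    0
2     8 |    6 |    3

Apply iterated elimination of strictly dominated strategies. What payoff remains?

3

Row 1 is strictly dominated by row 2 (8>6, 6>3, 3>0); eliminate 1.
Column A is strictly dominated by B for Player II (6<8); eliminate A.
Column B is strictly dominated by C for Player II (3<6); eliminate B.
Only (2, C) remains, with payoff 3.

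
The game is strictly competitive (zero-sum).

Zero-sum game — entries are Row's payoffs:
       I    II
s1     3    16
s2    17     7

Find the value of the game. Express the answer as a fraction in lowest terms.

251/23

Row minima are 3 and 7, so Row's maximin is 7; column maxima are 17 and 16, so Column's minimax is 16. These differ, so the equilibrium is in mixed strategies.
Let Row play s1 with probability p. Column is indifferent when 3p + 17(1−p) = 16p + 7(1−p), giving p = 10/23.
Let Column play I with probability q. Row is indifferent when 3q + 16(1−q) = 17q + 7(1−q), giving q = 9/23.
The value is 3·(9/23) + (16)·(14/23) = 251/23.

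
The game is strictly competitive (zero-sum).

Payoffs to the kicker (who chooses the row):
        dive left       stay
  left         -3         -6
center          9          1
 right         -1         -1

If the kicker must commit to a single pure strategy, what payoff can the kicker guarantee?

1

The worst-case payoff for each row is left: -6, center: 1, right: -1.
The best of these is 1.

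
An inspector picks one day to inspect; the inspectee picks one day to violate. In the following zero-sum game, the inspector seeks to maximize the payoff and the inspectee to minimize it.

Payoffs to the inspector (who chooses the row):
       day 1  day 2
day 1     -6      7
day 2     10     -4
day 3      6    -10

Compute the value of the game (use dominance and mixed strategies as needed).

46/27

Row day 3 is strictly dominated by row day 2, so the inspector never plays it.
The remaining 2×2 game on (day 1, day 2) × (day 1, day 2) has no saddle point. Let the inspector play day 1 with probability p; indifference gives −6p + 10(1−p) = 7p − 4(1−p), so p = 14/27.
Similarly the inspectee's optimal q on day 1 is 11/27, and the value is -6·(11/27) + (7)·(16/27) = 46/27.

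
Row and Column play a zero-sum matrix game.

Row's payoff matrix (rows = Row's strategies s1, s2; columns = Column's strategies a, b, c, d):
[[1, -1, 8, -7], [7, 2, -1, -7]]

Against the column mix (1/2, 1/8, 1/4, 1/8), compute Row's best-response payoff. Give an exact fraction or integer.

s1: (1)·(1/2) + (-1)·(1/8) + (8)·(1/4) + (-7)·(1/8) = 3/2.
s2: (7)·(1/2) + (2)·(1/8) + (-1)·(1/4) + (-7)·(1/8) = 21/8.
The best pure response is s2 with expected payoff 21/8.

21/8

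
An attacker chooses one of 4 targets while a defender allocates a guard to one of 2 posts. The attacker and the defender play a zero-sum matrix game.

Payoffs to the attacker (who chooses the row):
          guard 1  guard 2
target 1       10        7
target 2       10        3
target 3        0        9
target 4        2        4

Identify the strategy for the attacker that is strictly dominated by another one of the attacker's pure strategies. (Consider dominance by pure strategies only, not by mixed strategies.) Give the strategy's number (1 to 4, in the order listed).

Compare target 4 with target 1: 10 > 2, 7 > 4.
So target 1 strictly dominates target 4 for the attacker; target 4 is strictly dominated.

4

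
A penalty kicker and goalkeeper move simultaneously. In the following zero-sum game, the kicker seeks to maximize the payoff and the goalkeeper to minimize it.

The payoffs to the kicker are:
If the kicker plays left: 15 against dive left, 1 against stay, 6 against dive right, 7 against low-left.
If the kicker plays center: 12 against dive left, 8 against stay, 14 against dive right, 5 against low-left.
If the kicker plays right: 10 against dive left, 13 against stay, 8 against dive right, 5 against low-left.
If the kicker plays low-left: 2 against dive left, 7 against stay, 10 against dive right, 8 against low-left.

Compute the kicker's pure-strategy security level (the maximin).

5

The worst-case payoff for each row is left: 1, center: 5, right: 5, low-left: 2.
The best of these is 5.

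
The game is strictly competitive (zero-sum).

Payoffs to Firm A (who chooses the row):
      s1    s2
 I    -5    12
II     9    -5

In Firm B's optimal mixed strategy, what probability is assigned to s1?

17/31

Row minima are -5 and -5, so Firm A's maximin is -5; column maxima are 9 and 12, so Firm B's minimax is 9. These differ, so the equilibrium is in mixed strategies.
Let Firm B play s1 with probability q. Firm A is indifferent when −5q + 12(1−q) = 9q − 5(1−q), giving q = 17/31.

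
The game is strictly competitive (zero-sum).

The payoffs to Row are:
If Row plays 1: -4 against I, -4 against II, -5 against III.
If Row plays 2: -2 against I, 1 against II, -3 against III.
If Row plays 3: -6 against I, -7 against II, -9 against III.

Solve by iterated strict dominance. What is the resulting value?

Column I is strictly dominated by III for Column (-5<-4, -3<-2, -9<-6); eliminate I.
Column II is strictly dominated by III for Column (-5<-4, -3<1, -9<-7); eliminate II.
Row 3 is strictly dominated by row 1 (-5>-9); eliminate 3.
Row 1 is strictly dominated by row 2 (-3>-5); eliminate 1.
Only (2, III) remains, with payoff -3.

-3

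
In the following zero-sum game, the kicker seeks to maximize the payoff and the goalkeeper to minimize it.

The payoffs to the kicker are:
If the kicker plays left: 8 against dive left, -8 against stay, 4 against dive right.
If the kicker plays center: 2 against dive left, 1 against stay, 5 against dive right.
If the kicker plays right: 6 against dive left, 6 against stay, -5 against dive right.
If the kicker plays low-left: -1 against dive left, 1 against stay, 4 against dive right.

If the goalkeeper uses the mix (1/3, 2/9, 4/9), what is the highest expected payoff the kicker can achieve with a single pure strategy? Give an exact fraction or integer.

28/9

left: (8)·(1/3) + (-8)·(2/9) + (4)·(4/9) = 8/3.
center: (2)·(1/3) + (1)·(2/9) + (5)·(4/9) = 28/9.
right: (6)·(1/3) + (6)·(2/9) + (-5)·(4/9) = 10/9.
low-left: (-1)·(1/3) + (1)·(2/9) + (4)·(4/9) = 5/3.
The best pure response is center with expected payoff 28/9.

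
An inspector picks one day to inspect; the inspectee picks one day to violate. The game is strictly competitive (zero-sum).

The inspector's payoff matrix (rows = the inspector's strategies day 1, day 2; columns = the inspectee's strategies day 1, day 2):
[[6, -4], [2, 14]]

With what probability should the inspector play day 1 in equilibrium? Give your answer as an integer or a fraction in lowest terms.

Row minima are -4 and 2, so the inspector's maximin is 2; column maxima are 6 and 14, so the inspectee's minimax is 6. These differ, so the equilibrium is in mixed strategies.
Let the inspector play day 1 with probability p. The inspectee is indifferent when 6p + 2(1−p) = −4p + 14(1−p), giving p = 6/11.

6/11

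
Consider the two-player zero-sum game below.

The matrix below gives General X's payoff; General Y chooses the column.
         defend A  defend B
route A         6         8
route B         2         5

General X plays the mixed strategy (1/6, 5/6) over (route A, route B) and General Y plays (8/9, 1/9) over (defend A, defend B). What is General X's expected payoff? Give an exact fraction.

161/54

Against (8/9, 1/9), each row's expected payoff is route A: 56/9; route B: 7/3.
Taking the (1/6, 5/6)-weighted average: (1/6)·(56/9) + (5/6)·(7/3) = 161/54.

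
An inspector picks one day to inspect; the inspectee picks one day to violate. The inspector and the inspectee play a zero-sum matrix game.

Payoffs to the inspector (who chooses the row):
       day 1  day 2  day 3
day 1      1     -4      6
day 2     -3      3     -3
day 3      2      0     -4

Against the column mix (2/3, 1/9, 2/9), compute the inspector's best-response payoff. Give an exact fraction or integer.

day 1: (1)·(2/3) + (-4)·(1/9) + (6)·(2/9) = 14/9.
day 2: (-3)·(2/3) + (3)·(1/9) + (-3)·(2/9) = -7/3.
day 3: (2)·(2/3) + (0)·(1/9) + (-4)·(2/9) = 4/9.
The best pure response is day 1 with expected payoff 14/9.

14/9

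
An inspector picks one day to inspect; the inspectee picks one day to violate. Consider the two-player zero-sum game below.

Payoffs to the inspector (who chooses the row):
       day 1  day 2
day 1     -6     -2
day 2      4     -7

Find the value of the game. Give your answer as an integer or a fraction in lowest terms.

-10/3

Row minima are -6 and -7, so the inspector's maximin is -6; column maxima are 4 and -2, so the inspectee's minimax is -2. These differ, so the equilibrium is in mixed strategies.
Let the inspector play day 1 with probability p. The inspectee is indifferent when −6p + 4(1−p) = −2p − 7(1−p), giving p = 11/15.
Let the inspectee play day 1 with probability q. The inspector is indifferent when −6q − 2(1−q) = 4q − 7(1−q), giving q = 1/3.
The value is -6·(1/3) + (-2)·(2/3) = -10/3.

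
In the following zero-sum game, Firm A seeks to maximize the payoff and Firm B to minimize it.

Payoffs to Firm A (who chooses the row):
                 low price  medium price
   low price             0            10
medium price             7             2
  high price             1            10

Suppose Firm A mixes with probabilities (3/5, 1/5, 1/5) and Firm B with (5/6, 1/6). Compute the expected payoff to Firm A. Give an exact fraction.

Against (5/6, 1/6), each row's expected payoff is low price: 5/3; medium price: 37/6; high price: 5/2.
Taking the (3/5, 1/5, 1/5)-weighted average: (3/5)·(5/3) + (1/5)·(37/6) + (1/5)·(5/2) = 41/15.

41/15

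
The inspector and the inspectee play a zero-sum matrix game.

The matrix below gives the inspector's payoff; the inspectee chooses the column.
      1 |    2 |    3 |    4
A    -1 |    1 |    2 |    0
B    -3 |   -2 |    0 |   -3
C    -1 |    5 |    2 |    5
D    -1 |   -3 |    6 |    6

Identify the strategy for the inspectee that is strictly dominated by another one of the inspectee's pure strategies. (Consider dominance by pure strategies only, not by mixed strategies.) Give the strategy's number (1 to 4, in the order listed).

The inspectee prefers columns that give the inspector less. Compare 3 with 1: -1 < 2, -3 < 0, -1 < 2, -1 < 6.
So 1 strictly dominates 3 for the inspectee; 3 is strictly dominated.

3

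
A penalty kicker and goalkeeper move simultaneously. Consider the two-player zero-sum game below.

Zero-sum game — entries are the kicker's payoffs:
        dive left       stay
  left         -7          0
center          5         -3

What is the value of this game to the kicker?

-7/5

Row minima are -7 and -3, so the kicker's maximin is -3; column maxima are 5 and 0, so the goalkeeper's minimax is 0. These differ, so the equilibrium is in mixed strategies.
Let the kicker play left with probability p. The goalkeeper is indifferent when −7p + 5(1−p) = −3(1−p), giving p = 8/15.
Let the goalkeeper play dive left with probability q. The kicker is indifferent when −7q = 5q − 3(1−q), giving q = 1/5.
The value is -7·(1/5) + (0)·(4/5) = -7/5.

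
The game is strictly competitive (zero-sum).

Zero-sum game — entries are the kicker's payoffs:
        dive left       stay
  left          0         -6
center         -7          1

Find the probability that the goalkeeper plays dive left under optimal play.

1/2

Row minima are -6 and -7, so the kicker's maximin is -6; column maxima are 0 and 1, so the goalkeeper's minimax is 0. These differ, so the equilibrium is in mixed strategies.
Let the goalkeeper play dive left with probability q. The kicker is indifferent when −6(1−q) = −7q + (1−q), giving q = 1/2.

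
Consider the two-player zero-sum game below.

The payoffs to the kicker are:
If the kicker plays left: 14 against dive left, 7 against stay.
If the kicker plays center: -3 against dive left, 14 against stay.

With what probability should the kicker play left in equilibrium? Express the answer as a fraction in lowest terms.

Row minima are 7 and -3, so the kicker's maximin is 7; column maxima are 14 and 14, so the goalkeeper's minimax is 14. These differ, so the equilibrium is in mixed strategies.
Let the kicker play left with probability p. The goalkeeper is indifferent when 14p − 3(1−p) = 7p + 14(1−p), giving p = 17/24.

17/24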